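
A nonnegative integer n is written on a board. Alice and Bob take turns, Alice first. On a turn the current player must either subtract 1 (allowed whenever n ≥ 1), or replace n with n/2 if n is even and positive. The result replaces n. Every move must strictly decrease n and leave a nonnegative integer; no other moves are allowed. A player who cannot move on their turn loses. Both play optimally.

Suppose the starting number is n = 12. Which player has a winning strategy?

Alice wins.

Use the standard recursion: the mover loses at a terminal position; elsewhere, the mover wins exactly when some move hands the opponent an L position.
n=0: no move → L
n=1: W (go to 0, an L position)
n=2: L (sole option 1(W) is W)
n=3: W (go to 2, an L position)
n=4: W (go to 2, an L position)
n=5: L (sole option 4(W) is W)
n=6: W (go to 5, an L position)
n=7: L (sole option 6(W) is W)
n=8: W (go to 7, an L position)
n=9: L (sole option 8(W) is W)
n=10: W (go to 5, an L position)
n=11: L (sole option 10(W) is W)
n=12: W (go to 11, an L position)
The starting position 12 is W: Alice should move to 11, handing over an L position.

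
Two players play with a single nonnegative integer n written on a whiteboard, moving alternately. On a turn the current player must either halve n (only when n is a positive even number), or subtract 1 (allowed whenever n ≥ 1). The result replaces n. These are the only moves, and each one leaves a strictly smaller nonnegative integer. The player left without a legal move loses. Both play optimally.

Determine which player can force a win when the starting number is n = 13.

The second player wins.

Compute win/loss labels from the base case upward. A position with no move is L. Any other position is W if it can reach an L in one move, else L.
n=0: no move → L
n=1: W (go to 0, an L position)
n=2: L (sole option 1(W) is W)
n=3: W (go to 2, an L position)
n=4: W (go to 2, an L position)
n=5: L (sole option 4(W) is W)
n=6: W (go to 5, an L position)
n=7: L (sole option 6(W) is W)
n=8: W (go to 7, an L position)
n=9: L (sole option 8(W) is W)
n=10: W (go to 5, an L position)
n=11: L (sole option 10(W) is W)
n=12: W (go to 11, an L position)
n=13: L (sole option 12(W) is W)
The starting position 13 is L: whatever the player to move does, the opponent receives a W position.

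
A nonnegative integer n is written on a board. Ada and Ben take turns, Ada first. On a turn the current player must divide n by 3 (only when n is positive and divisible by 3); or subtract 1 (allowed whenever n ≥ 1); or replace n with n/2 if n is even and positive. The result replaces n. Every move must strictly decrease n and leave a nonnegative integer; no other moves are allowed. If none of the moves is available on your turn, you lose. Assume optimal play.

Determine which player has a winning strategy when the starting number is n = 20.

Ada wins.

Compute win/loss labels from the base case upward. A position with no move is L. Any other position is W if it can reach an L in one move, else L.
n=0: no move → L
n=1: can move to 0, which is L ⇒ W
n=2: the only move is to 1(W), a W ⇒ L
n=3: can move to 2, which is L ⇒ W
n=4: can move to 2, which is L ⇒ W
n=5: the only move is to 4(W), a W ⇒ L
n=6: can move to 2, which is L ⇒ W
n=7: the only move is to 6(W), a W ⇒ L
n=8: can move to 7, which is L ⇒ W
n=9: moves to 3(W), 8(W); every one is W ⇒ L
n=10: can move to 5, which is L ⇒ W
n=11: the only move is to 10(W), a W ⇒ L
n=12: can move to 11, which is L ⇒ W
n=13: the only move is to 12(W), a W ⇒ L
n=14: can move to 7, which is L ⇒ W
n=15: can move to 5, which is L ⇒ W
n=16: moves to 8(W), 15(W); every one is W ⇒ L
n=17: can move to 16, which is L ⇒ W
n=18: can move to 9, which is L ⇒ W
n=19: the only move is to 18(W), a W ⇒ L
n=20: can move to 19, which is L ⇒ W
The starting position 20 is W: Ada should move to 19, handing over an L position.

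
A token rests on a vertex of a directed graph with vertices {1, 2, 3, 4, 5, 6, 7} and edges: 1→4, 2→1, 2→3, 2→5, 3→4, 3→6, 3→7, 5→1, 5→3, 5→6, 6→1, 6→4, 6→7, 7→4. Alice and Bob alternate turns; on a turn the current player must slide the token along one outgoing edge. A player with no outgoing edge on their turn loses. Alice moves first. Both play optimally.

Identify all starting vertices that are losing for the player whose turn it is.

4, 5

Work bottom-up. With no move the player to move loses. Otherwise the position is W if at least one move leads to an L position for the opponent, and L if every move leads to a W.
Every edge goes from a vertex to one that appears earlier in the order 4, 1, 7, 6, 3, 5, 2, so processing vertices in that order labels each vertex after all of its successors.
4: no outgoing edge → L
1: W (go to 4, an L position)
7: W (go to 4, an L position)
6: W (go to 4, an L position)
3: W (go to 4, an L position)
5: L (options 3(W), 6(W), 1(W) are all W)
2: W (go to 5, an L position)
Reading off the rows marked L gives the requested list; there are 2 such vertices.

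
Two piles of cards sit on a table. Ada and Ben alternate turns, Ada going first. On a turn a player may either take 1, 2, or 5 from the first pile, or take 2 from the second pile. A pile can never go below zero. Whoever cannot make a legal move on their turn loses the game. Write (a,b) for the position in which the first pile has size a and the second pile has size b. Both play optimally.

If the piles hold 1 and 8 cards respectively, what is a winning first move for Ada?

Classify positions by backward induction: terminal positions (no move available) are L. From any other position, the mover wins iff some move reaches an L.
No move ever increases a pile, so every position that can arise here has a ≤ 1 and b ≤ 8; it is enough to label the cells with 0 ≤ a ≤ 1 and 0 ≤ b ≤ 8.
Every move lowers a or b (never raises either), so fill the grid row by row in increasing a, and left to right within a row: each cell's successors are then already labelled.
      b=0  b=1  b=2  b=3  b=4  b=5  b=6  b=7  b=8
a=0:    L    L    W    W    L    L    W    W    L
a=1:    W    W    L    L    W    W    L    L    W
Cells with no legal move (terminal, hence L): (0,0), (0,1).
The remaining L cells, each justified by listing all of its moves:
(0,4): →(0,2)(W) only, which is W, so L
(0,5): →(0,3)(W) only, which is W, so L
(0,8): →(0,6)(W) only, which is W, so L
(1,2): →(0,2)(W), (1,0)(W) — all W, so L
(1,3): →(0,3)(W), (1,1)(W) — all W, so L
(1,6): →(0,6)(W), (1,4)(W) — all W, so L
(1,7): →(0,7)(W), (1,5)(W) — all W, so L
Every other cell has at least one move into one of the L cells above, so it is W.
From (1,8), the L positions reachable in one move are: (0,8), (1,6). Any move reaching one of these is winning.

Move to (0,8).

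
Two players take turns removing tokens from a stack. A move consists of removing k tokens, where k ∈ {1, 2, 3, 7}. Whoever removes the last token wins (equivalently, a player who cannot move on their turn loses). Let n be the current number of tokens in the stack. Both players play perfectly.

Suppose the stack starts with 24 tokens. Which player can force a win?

Compute win/loss labels from the base case upward. A position with no move is L. Any other position is W if it can reach an L in one move, else L.
n=0: no move → L
n=1: W (go to 0, an L position)
n=2: W (go to 0, an L position)
n=3: W (go to 0, an L position)
n=4: L (options 3(W), 2(W), 1(W) are all W)
n=5: W (go to 4, an L position)
n=6: W (go to 4, an L position)
n=7: W (go to 4, an L position)
n=8: L (options 7(W), 6(W), 5(W), 1(W) are all W)
n=9: W (go to 8, an L position)
n=10: W (go to 8, an L position)
n=11: W (go to 8, an L position)
n=12: L (options 11(W), 10(W), 9(W), 5(W) are all W)
n=13: W (go to 12, an L position)
n=14: W (go to 12, an L position)
n=15: W (go to 12, an L position)
n=16: L (options 15(W), 14(W), 13(W), 9(W) are all W)
n=17: W (go to 16, an L position)
n=18: W (go to 16, an L position)
n=19: W (go to 16, an L position)
n=20: L (options 19(W), 18(W), 17(W), 13(W) are all W)
n=21: W (go to 20, an L position)
n=22: W (go to 20, an L position)
n=23: W (go to 20, an L position)
n=24: L (options 23(W), 22(W), 21(W), 17(W) are all W)
The starting position 24 is L: whatever the player to move does, the opponent receives a W position.

The second player wins.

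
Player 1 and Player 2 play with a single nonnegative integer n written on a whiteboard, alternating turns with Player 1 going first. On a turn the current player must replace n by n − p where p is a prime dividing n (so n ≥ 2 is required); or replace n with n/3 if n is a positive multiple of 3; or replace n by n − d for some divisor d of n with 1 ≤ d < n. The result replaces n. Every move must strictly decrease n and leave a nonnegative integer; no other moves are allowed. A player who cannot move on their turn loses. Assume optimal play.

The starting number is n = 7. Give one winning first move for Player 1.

Move to 0.

Use the standard recursion: the mover loses at a terminal position; elsewhere, the mover wins exactly when some move hands the opponent an L position.
n=0: no move → L
n=1: no move → L
n=2: reaches L-position 0 → W
n=3: reaches L-position 0 → W
n=4: only reaches 2(W), 3(W), all W → L
n=5: reaches L-position 0 → W
n=6: reaches L-position 4 → W
n=7: reaches L-position 0 → W
From 7, the L positions reachable in one move are: 0.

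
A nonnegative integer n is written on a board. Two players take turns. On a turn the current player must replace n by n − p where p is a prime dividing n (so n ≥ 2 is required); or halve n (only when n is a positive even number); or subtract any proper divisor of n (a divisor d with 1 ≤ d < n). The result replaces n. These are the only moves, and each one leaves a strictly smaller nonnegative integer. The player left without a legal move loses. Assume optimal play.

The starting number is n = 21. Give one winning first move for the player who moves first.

Move to 14.

Build the W/L table. Terminal = L. A non-terminal position is W if it has a move to some L; otherwise it is L.
n=0: no move → L
n=1: no move → L
n=2: →0(L), so W
n=3: →0(L), so W
n=4: →2(W), 3(W) — all W, so L
n=5: →0(L), so W
n=6: →4(L), so W
n=7: →0(L), so W
n=8: →4(L), so W
n=9: →6(W), 8(W) — all W, so L
n=10: →9(L), so W
n=11: →0(L), so W
n=12: →9(L), so W
n=13: →0(L), so W
n=14: →7(W), 12(W), 13(W) — all W, so L
n=15: →14(L), so W
n=16: →14(L), so W
n=17: →0(L), so W
n=18: →9(L), so W
n=19: →0(L), so W
n=20: →10(W), 15(W), 16(W), 18(W), 19(W) — all W, so L
n=21: →14(L), so W
From 21, the L positions reachable in one move are: 14, 20. Any move reaching one of these is winning.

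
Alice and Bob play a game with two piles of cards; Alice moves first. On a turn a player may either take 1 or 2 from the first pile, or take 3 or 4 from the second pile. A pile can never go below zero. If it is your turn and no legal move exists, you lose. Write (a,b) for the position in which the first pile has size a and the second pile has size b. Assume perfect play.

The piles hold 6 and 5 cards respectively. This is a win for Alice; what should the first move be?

Label each position W (a win for the player to move) or L (a loss). A position with no legal move is L; any other position is W exactly when some move reaches an L, and L when every move reaches a W.
No move ever increases a pile, so every position that can arise here has a ≤ 6 and b ≤ 5; it is enough to label the cells with 0 ≤ a ≤ 6 and 0 ≤ b ≤ 5.
Every move lowers a or b (never raises either), so fill the grid row by row in increasing a, and left to right within a row: each cell's successors are then already labelled.
      b=0  b=1  b=2  b=3  b=4  b=5
a=0:    L    L    L    W    W    W
a=1:    W    W    W    L    L    L
a=2:    W    W    W    W    W    W
a=3:    L    L    L    W    W    W
a=4:    W    W    W    L    L    L
a=5:    W    W    W    W    W    W
a=6:    L    L    L    W    W    W
Cells with no legal move (terminal, hence L): (0,0), (0,1), (0,2).
The remaining L cells, each justified by listing all of its moves:
(1,3): L (options (0,3)(W), (1,0)(W) are all W)
(1,4): L (options (0,4)(W), (1,1)(W), (1,0)(W) are all W)
(1,5): L (options (0,5)(W), (1,2)(W), (1,1)(W) are all W)
(3,0): L (options (2,0)(W), (1,0)(W) are all W)
(3,1): L (options (2,1)(W), (1,1)(W) are all W)
(3,2): L (options (2,2)(W), (1,2)(W) are all W)
(4,3): L (options (3,3)(W), (2,3)(W), (4,0)(W) are all W)
(4,4): L (options (3,4)(W), (2,4)(W), (4,1)(W), (4,0)(W) are all W)
(4,5): L (options (3,5)(W), (2,5)(W), (4,2)(W), (4,1)(W) are all W)
(6,0): L (options (5,0)(W), (4,0)(W) are all W)
(6,1): L (options (5,1)(W), (4,1)(W) are all W)
(6,2): L (options (5,2)(W), (4,2)(W) are all W)
Every other cell has at least one move into one of the L cells above, so it is W.
From (6,5), the L positions reachable in one move are: (4,5), (6,2), (6,1). Any move reaching one of these is winning.

Move to (4,5).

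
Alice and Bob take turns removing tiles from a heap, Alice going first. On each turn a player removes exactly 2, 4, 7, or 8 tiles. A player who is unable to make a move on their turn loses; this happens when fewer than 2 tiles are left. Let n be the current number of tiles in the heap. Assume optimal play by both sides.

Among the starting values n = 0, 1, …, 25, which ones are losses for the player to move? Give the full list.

0, 1, 6, 11, 12, 17, 22, 23

Work bottom-up. With no move the player to move loses. Otherwise the position is W if at least one move leads to an L position for the opponent, and L if every move leads to a W.
n=0: no move → L
n=1: no move → L
n=2: W (go to 0, an L position)
n=3: W (go to 1, an L position)
n=4: W (go to 0, an L position)
n=5: W (go to 1, an L position)
n=6: L (options 4(W), 2(W) are all W)
n=7: W (go to 0, an L position)
n=8: W (go to 6, an L position)
n=9: W (go to 1, an L position)
n=10: W (go to 6, an L position)
n=11: L (options 9(W), 7(W), 4(W), 3(W) are all W)
n=12: L (options 10(W), 8(W), 5(W), 4(W) are all W)
n=13: W (go to 11, an L position)
n=14: W (go to 12, an L position)
n=15: W (go to 11, an L position)
n=16: W (go to 12, an L position)
n=17: L (options 15(W), 13(W), 10(W), 9(W) are all W)
n=18: W (go to 11, an L position)
n=19: W (go to 17, an L position)
n=20: W (go to 12, an L position)
n=21: W (go to 17, an L position)
n=22: L (options 20(W), 18(W), 15(W), 14(W) are all W)
n=23: L (options 21(W), 19(W), 16(W), 15(W) are all W)
n=24: W (go to 22, an L position)
n=25: W (go to 23, an L position)
Reading off the rows marked L gives the requested list; there are 8 such values of n.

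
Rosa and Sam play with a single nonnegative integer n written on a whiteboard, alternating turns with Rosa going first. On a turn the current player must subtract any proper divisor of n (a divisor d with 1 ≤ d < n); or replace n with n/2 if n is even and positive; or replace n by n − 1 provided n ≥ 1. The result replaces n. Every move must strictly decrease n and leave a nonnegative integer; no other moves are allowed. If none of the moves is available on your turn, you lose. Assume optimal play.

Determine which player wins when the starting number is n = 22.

Classify positions by backward induction: terminal positions (no move available) are L. From any other position, the mover wins iff some move reaches an L.
n=0: no move → L
n=1: can move to 0, which is L ⇒ W
n=2: the only move is to 1(W), a W ⇒ L
n=3: can move to 2, which is L ⇒ W
n=4: can move to 2, which is L ⇒ W
n=5: the only move is to 4(W), a W ⇒ L
n=6: can move to 5, which is L ⇒ W
n=7: the only move is to 6(W), a W ⇒ L
n=8: can move to 7, which is L ⇒ W
n=9: moves to 6(W), 8(W); every one is W ⇒ L
n=10: can move to 5, which is L ⇒ W
n=11: the only move is to 10(W), a W ⇒ L
n=12: can move to 9, which is L ⇒ W
n=13: the only move is to 12(W), a W ⇒ L
n=14: can move to 7, which is L ⇒ W
n=15: moves to 10(W), 12(W), 14(W); every one is W ⇒ L
n=16: can move to 15, which is L ⇒ W
n=17: the only move is to 16(W), a W ⇒ L
n=18: can move to 9, which is L ⇒ W
n=19: the only move is to 18(W), a W ⇒ L
n=20: can move to 15, which is L ⇒ W
n=21: moves to 14(W), 18(W), 20(W); every one is W ⇒ L
n=22: can move to 11, which is L ⇒ W
From 22 Rosa can move to 11, reaching an L position.

Rosa wins.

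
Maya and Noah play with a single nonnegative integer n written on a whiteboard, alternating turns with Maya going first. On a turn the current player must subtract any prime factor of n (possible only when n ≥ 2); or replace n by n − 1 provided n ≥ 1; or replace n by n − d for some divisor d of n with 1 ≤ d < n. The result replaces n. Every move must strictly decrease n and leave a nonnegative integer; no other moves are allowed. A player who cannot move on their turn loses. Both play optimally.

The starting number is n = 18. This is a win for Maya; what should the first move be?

Move to 9.

Label each position W (a win for the player to move) or L (a loss). A position with no legal move is L; any other position is W exactly when some move reaches an L, and L when every move reaches a W.
n=0: no move → L
n=1: can move to 0, which is L ⇒ W
n=2: can move to 0, which is L ⇒ W
n=3: can move to 0, which is L ⇒ W
n=4: moves to 2(W), 3(W); every one is W ⇒ L
n=5: can move to 0, which is L ⇒ W
n=6: can move to 4, which is L ⇒ W
n=7: can move to 0, which is L ⇒ W
n=8: can move to 4, which is L ⇒ W
n=9: moves to 6(W), 8(W); every one is W ⇒ L
n=10: can move to 9, which is L ⇒ W
n=11: can move to 0, which is L ⇒ W
n=12: can move to 9, which is L ⇒ W
n=13: can move to 0, which is L ⇒ W
n=14: moves to 7(W), 12(W), 13(W); every one is W ⇒ L
n=15: can move to 14, which is L ⇒ W
n=16: can move to 14, which is L ⇒ W
n=17: can move to 0, which is L ⇒ W
n=18: can move to 9, which is L ⇒ W
From 18, the L positions reachable in one move are: 9.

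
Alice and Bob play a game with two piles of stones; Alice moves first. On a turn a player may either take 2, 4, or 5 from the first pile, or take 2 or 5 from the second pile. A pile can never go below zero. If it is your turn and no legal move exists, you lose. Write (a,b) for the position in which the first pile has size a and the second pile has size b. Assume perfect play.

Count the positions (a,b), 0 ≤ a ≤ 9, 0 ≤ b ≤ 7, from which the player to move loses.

27

Label each position W (a win for the player to move) or L (a loss). A position with no legal move is L; any other position is W exactly when some move reaches an L, and L when every move reaches a W.
Every move lowers a or b (never raises either), so fill the grid row by row in increasing a, and left to right within a row: each cell's successors are then already labelled.
      b=0  b=1  b=2  b=3  b=4  b=5  b=6  b=7
a=0:    L    L    W    W    L    W    W    L
a=1:    L    L    W    W    L    W    W    L
a=2:    W    W    L    L    W    W    L    W
a=3:    W    W    L    L    W    W    L    W
a=4:    W    W    W    W    W    L    W    W
a=5:    W    W    W    W    W    L    W    W
a=6:    W    W    W    W    W    W    W    W
a=7:    L    L    W    W    L    W    W    L
a=8:    L    L    W    W    L    W    W    L
a=9:    W    W    L    L    W    W    L    W
Cells with no legal move (terminal, hence L): (0,0), (0,1), (1,0), (1,1).
The remaining L cells, each justified by listing all of its moves:
(0,4): L (sole option (0,2)(W) is W)
(0,7): L (options (0,5)(W), (0,2)(W) are all W)
(1,4): L (sole option (1,2)(W) is W)
(1,7): L (options (1,5)(W), (1,2)(W) are all W)
(2,2): L (options (0,2)(W), (2,0)(W) are all W)
(2,3): L (options (0,3)(W), (2,1)(W) are all W)
(2,6): L (options (0,6)(W), (2,4)(W), (2,1)(W) are all W)
(3,2): L (options (1,2)(W), (3,0)(W) are all W)
(3,3): L (options (1,3)(W), (3,1)(W) are all W)
(3,6): L (options (1,6)(W), (3,4)(W), (3,1)(W) are all W)
(4,5): L (options (2,5)(W), (0,5)(W), (4,3)(W), (4,0)(W) are all W)
(5,5): L (options (3,5)(W), (1,5)(W), (0,5)(W), (5,3)(W), (5,0)(W) are all W)
(7,0): L (options (5,0)(W), (3,0)(W), (2,0)(W) are all W)
(7,1): L (options (5,1)(W), (3,1)(W), (2,1)(W) are all W)
(7,4): L (options (5,4)(W), (3,4)(W), (2,4)(W), (7,2)(W) are all W)
(7,7): L (options (5,7)(W), (3,7)(W), (2,7)(W), (7,5)(W), (7,2)(W) are all W)
(8,0): L (options (6,0)(W), (4,0)(W), (3,0)(W) are all W)
(8,1): L (options (6,1)(W), (4,1)(W), (3,1)(W) are all W)
(8,4): L (options (6,4)(W), (4,4)(W), (3,4)(W), (8,2)(W) are all W)
(8,7): L (options (6,7)(W), (4,7)(W), (3,7)(W), (8,5)(W), (8,2)(W) are all W)
(9,2): L (options (7,2)(W), (5,2)(W), (4,2)(W), (9,0)(W) are all W)
(9,3): L (options (7,3)(W), (5,3)(W), (4,3)(W), (9,1)(W) are all W)
(9,6): L (options (7,6)(W), (5,6)(W), (4,6)(W), (9,4)(W), (9,1)(W) are all W)
Every other cell has at least one move into one of the L cells above, so it is W.
L cells per row: a=0: 4, a=1: 4, a=2: 3, a=3: 3, a=4: 1, a=5: 1, a=6: 0, a=7: 4, a=8: 4, a=9: 3; total 27.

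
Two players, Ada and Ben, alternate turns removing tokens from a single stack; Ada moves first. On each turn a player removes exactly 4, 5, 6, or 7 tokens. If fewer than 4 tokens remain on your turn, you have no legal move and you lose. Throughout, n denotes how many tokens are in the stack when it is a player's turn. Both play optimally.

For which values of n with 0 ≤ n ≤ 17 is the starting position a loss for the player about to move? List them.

0, 1, 2, 3, 11, 12, 13, 14

Classify positions by backward induction: terminal positions (no move available) are L. From any other position, the mover wins iff some move reaches an L.
n=0: no move → L
n=1: no move → L
n=2: no move → L
n=3: no move → L
n=4: can move to 0, which is L ⇒ W
n=5: can move to 1, which is L ⇒ W
n=6: can move to 2, which is L ⇒ W
n=7: can move to 3, which is L ⇒ W
n=8: can move to 3, which is L ⇒ W
n=9: can move to 3, which is L ⇒ W
n=10: can move to 3, which is L ⇒ W
n=11: moves to 7(W), 6(W), 5(W), 4(W); every one is W ⇒ L
n=12: moves to 8(W), 7(W), 6(W), 5(W); every one is W ⇒ L
n=13: moves to 9(W), 8(W), 7(W), 6(W); every one is W ⇒ L
n=14: moves to 10(W), 9(W), 8(W), 7(W); every one is W ⇒ L
n=15: can move to 11, which is L ⇒ W
n=16: can move to 12, which is L ⇒ W
n=17: can move to 13, which is L ⇒ W
Reading off the rows marked L gives the requested list; there are 8 such values of n.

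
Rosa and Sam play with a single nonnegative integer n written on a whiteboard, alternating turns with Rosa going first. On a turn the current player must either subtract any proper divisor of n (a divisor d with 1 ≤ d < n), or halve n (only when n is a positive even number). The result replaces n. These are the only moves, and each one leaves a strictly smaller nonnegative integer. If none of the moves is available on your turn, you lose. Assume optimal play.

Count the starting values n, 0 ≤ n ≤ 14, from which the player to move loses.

Classify positions by backward induction: terminal positions (no move available) are L. From any other position, the mover wins iff some move reaches an L.
n=0: no move → L
n=1: no move → L
n=2: can move to 1, which is L ⇒ W
n=3: the only move is to 2(W), a W ⇒ L
n=4: can move to 3, which is L ⇒ W
n=5: the only move is to 4(W), a W ⇒ L
n=6: can move to 3, which is L ⇒ W
n=7: the only move is to 6(W), a W ⇒ L
n=8: can move to 7, which is L ⇒ W
n=9: moves to 6(W), 8(W); every one is W ⇒ L
n=10: can move to 5, which is L ⇒ W
n=11: the only move is to 10(W), a W ⇒ L
n=12: can move to 9, which is L ⇒ W
n=13: the only move is to 12(W), a W ⇒ L
n=14: can move to 7, which is L ⇒ W
L entries with 0 ≤ n ≤ 14: n = 0, 1, 3, 5, 7, 9, 11, 13; that makes 8.

8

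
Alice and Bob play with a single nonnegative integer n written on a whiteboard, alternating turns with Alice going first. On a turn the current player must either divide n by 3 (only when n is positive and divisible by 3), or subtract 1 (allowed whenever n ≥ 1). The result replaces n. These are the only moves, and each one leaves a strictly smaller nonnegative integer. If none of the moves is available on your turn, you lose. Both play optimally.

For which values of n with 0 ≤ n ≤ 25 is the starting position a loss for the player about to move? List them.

Positions with no move are L. A position that does have a move is losing for the player to move precisely when every available move leads to a winning position for the opponent. Fill in the labels:
n=0: no move → L
n=1: W (go to 0, an L position)
n=2: L (sole option 1(W) is W)
n=3: W (go to 2, an L position)
n=4: L (sole option 3(W) is W)
n=5: W (go to 4, an L position)
n=6: W (go to 2, an L position)
n=7: L (sole option 6(W) is W)
n=8: W (go to 7, an L position)
n=9: L (options 3(W), 8(W) are all W)
n=10: W (go to 9, an L position)
n=11: L (sole option 10(W) is W)
n=12: W (go to 4, an L position)
n=13: L (sole option 12(W) is W)
n=14: W (go to 13, an L position)
n=15: L (options 5(W), 14(W) are all W)
n=16: W (go to 15, an L position)
n=17: L (sole option 16(W) is W)
n=18: W (go to 17, an L position)
n=19: L (sole option 18(W) is W)
n=20: W (go to 19, an L position)
n=21: W (go to 7, an L position)
n=22: L (sole option 21(W) is W)
n=23: W (go to 22, an L position)
n=24: L (options 8(W), 23(W) are all W)
n=25: W (go to 24, an L position)
Reading off the rows marked L gives the requested list; there are 12 such values of n.

0, 2, 4, 7, 9, 11, 13, 15, 17, 19, 22, 24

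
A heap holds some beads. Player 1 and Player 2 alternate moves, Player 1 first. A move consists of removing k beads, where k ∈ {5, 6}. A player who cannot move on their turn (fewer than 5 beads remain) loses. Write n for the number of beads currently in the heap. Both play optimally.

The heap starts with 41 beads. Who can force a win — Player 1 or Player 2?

Player 1 wins.

Compute win/loss labels from the base case upward. A position with no move is L. Any other position is W if it can reach an L in one move, else L.
n=0: no move → L
n=1: no move → L
n=2: no move → L
n=3: no move → L
n=4: no move → L
n=5: can move to 0, which is L ⇒ W
n=6: can move to 1, which is L ⇒ W
n=7: can move to 2, which is L ⇒ W
n=8: can move to 3, which is L ⇒ W
n=9: can move to 4, which is L ⇒ W
n=10: can move to 4, which is L ⇒ W
n=11: moves to 6(W), 5(W); every one is W ⇒ L
n=12: moves to 7(W), 6(W); every one is W ⇒ L
n=13: moves to 8(W), 7(W); every one is W ⇒ L
n=14: moves to 9(W), 8(W); every one is W ⇒ L
n=15: moves to 10(W), 9(W); every one is W ⇒ L
n=16: can move to 11, which is L ⇒ W
n=17: can move to 12, which is L ⇒ W
n=18: can move to 13, which is L ⇒ W
n=19: can move to 14, which is L ⇒ W
n=20: can move to 15, which is L ⇒ W
n=21: can move to 15, which is L ⇒ W
n=22: moves to 17(W), 16(W); every one is W ⇒ L
n=23: moves to 18(W), 17(W); every one is W ⇒ L
n=24: moves to 19(W), 18(W); every one is W ⇒ L
n=25: moves to 20(W), 19(W); every one is W ⇒ L
n=26: moves to 21(W), 20(W); every one is W ⇒ L
n=27: can move to 22, which is L ⇒ W
n=28: can move to 23, which is L ⇒ W
n=29: can move to 24, which is L ⇒ W
n=30: can move to 25, which is L ⇒ W
n=31: can move to 26, which is L ⇒ W
n=32: can move to 26, which is L ⇒ W
n=33: moves to 28(W), 27(W); every one is W ⇒ L
n=34: moves to 29(W), 28(W); every one is W ⇒ L
n=35: moves to 30(W), 29(W); every one is W ⇒ L
n=36: moves to 31(W), 30(W); every one is W ⇒ L
n=37: moves to 32(W), 31(W); every one is W ⇒ L
n=38: can move to 33, which is L ⇒ W
n=39: can move to 34, which is L ⇒ W
n=40: can move to 35, which is L ⇒ W
n=41: can move to 36, which is L ⇒ W
From 41 Player 1 can remove 5, leaving 36, reaching an L position.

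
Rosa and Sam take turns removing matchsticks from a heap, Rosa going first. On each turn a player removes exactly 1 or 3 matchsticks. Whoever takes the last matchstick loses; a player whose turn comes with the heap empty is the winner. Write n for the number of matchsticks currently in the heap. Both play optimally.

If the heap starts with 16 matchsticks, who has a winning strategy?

Label each position W (a win for the player to move) or L (a loss). A position with no legal move is W; any other position is W exactly when some move reaches an L, and L when every move reaches a W.
n=0: no move; the opponent has just taken the last matchstick and therefore loses → W
n=1: only reaches 0(W), which is W → L
n=2: reaches L-position 1 → W
n=3: only reaches 2(W), 0(W), all W → L
n=4: reaches L-position 3 → W
n=5: only reaches 4(W), 2(W), all W → L
n=6: reaches L-position 5 → W
n=7: only reaches 6(W), 4(W), all W → L
n=8: reaches L-position 7 → W
n=9: only reaches 8(W), 6(W), all W → L
n=10: reaches L-position 9 → W
n=11: only reaches 10(W), 8(W), all W → L
n=12: reaches L-position 11 → W
n=13: only reaches 12(W), 10(W), all W → L
n=14: reaches L-position 13 → W
n=15: only reaches 14(W), 12(W), all W → L
n=16: reaches L-position 15 → W
From 16 Rosa can remove 1, leaving 15, reaching an L position.

Rosa wins.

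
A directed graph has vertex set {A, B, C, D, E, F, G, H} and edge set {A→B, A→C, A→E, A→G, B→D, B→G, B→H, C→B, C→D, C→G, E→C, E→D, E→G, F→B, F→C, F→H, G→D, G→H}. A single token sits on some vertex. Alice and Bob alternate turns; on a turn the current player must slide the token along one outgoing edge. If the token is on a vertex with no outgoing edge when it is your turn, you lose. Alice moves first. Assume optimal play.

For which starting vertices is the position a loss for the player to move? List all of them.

Work bottom-up. With no move the player to move loses. Otherwise the position is W if at least one move leads to an L position for the opponent, and L if every move leads to a W.
Every edge goes from a vertex to one that appears earlier in the order D, H, G, B, C, E, F, A, so processing vertices in that order labels each vertex after all of its successors.
D: no outgoing edge → L
H: no outgoing edge → L
G: W (go to H, an L position)
B: W (go to H, an L position)
C: W (go to D, an L position)
E: W (go to D, an L position)
F: W (go to H, an L position)
A: L (options E(W), C(W), B(W), G(W) are all W)
Reading off the rows marked L gives the requested list; there are 3 such vertices.

A, D, H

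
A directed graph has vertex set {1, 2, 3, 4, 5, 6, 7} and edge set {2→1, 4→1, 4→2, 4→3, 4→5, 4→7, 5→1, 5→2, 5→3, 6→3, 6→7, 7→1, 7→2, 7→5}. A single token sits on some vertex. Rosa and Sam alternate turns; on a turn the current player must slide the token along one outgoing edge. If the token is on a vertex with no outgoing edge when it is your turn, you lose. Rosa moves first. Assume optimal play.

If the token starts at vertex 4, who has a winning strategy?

Rosa wins.

Work bottom-up. With no move the player to move loses. Otherwise the position is W if at least one move leads to an L position for the opponent, and L if every move leads to a W.
Every edge goes from a vertex to one that appears earlier in the order 3, 1, 2, 5, 7, 6, 4, so processing vertices in that order labels each vertex after all of its successors.
3: no outgoing edge → L
1: no outgoing edge → L
2: →1(L), so W
5: →1(L), so W
7: →1(L), so W
6: →3(L), so W
4: →1(L), so W
The starting position 4 is W: Rosa should move to 1, handing over an L position.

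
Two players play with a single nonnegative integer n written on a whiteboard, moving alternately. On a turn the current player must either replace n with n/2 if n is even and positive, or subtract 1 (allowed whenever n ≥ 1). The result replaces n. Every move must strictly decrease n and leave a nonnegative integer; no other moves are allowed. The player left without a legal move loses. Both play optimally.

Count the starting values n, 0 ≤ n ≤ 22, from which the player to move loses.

11

Label each position W (a win for the player to move) or L (a loss). A position with no legal move is L; any other position is W exactly when some move reaches an L, and L when every move reaches a W.
n=0: no move → L
n=1: →0(L), so W
n=2: →1(W) only, which is W, so L
n=3: →2(L), so W
n=4: →2(L), so W
n=5: →4(W) only, which is W, so L
n=6: →5(L), so W
n=7: →6(W) only, which is W, so L
n=8: →7(L), so W
n=9: →8(W) only, which is W, so L
n=10: →5(L), so W
n=11: →10(W) only, which is W, so L
n=12: →11(L), so W
n=13: →12(W) only, which is W, so L
n=14: →7(L), so W
n=15: →14(W) only, which is W, so L
n=16: →15(L), so W
n=17: →16(W) only, which is W, so L
n=18: →9(L), so W
n=19: →18(W) only, which is W, so L
n=20: →19(L), so W
n=21: →20(W) only, which is W, so L
n=22: →11(L), so W
L entries with 0 ≤ n ≤ 22: n = 0, 2, 5, 7, 9, 11, 13, 15, 17, 19, 21; that makes 11.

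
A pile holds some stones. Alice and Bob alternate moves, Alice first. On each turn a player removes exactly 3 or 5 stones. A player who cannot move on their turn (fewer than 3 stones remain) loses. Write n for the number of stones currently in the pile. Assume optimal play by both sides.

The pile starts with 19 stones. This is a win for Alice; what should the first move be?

Remove 3, leaving 16.

Compute win/loss labels from the base case upward. A position with no move is L. Any other position is W if it can reach an L in one move, else L.
n=0: no move → L
n=1: no move → L
n=2: no move → L
n=3: →0(L), so W
n=4: →1(L), so W
n=5: →2(L), so W
n=6: →1(L), so W
n=7: →2(L), so W
n=8: →5(W), 3(W) — all W, so L
n=9: →6(W), 4(W) — all W, so L
n=10: →7(W), 5(W) — all W, so L
n=11: →8(L), so W
n=12: →9(L), so W
n=13: →10(L), so W
n=14: →9(L), so W
n=15: →10(L), so W
n=16: →13(W), 11(W) — all W, so L
n=17: →14(W), 12(W) — all W, so L
n=18: →15(W), 13(W) — all W, so L
n=19: →16(L), so W
From 19, the L positions reachable in one move are: 16.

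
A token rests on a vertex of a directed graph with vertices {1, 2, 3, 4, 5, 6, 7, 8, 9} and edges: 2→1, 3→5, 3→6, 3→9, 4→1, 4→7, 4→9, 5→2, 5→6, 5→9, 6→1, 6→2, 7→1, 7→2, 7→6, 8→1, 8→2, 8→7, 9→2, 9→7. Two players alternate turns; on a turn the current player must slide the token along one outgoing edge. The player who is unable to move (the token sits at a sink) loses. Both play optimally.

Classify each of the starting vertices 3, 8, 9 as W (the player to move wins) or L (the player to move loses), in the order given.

Positions with no move are L. A position that does have a move is losing for the player to move precisely when every available move leads to a winning position for the opponent. Fill in the labels:
Every edge goes from a vertex to one that appears earlier in the order 1, 2, 6, 7, 9, 5, 4, 3, 8, so processing vertices in that order labels each vertex after all of its successors.
1: no outgoing edge → L
2: reaches L-position 1 → W
6: reaches L-position 1 → W
7: reaches L-position 1 → W
9: only reaches 7(W), 2(W), all W → L
5: reaches L-position 9 → W
4: reaches L-position 9 → W
3: reaches L-position 9 → W
8: reaches L-position 1 → W

3: W, 8: W, 9: L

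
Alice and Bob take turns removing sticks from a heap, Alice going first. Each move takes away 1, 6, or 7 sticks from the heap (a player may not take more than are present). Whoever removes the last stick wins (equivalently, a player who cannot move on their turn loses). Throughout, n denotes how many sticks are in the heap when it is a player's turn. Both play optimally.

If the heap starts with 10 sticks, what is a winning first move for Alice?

Use the standard recursion: the mover loses at a terminal position; elsewhere, the mover wins exactly when some move hands the opponent an L position.
n=0: no move → L
n=1: can move to 0, which is L ⇒ W
n=2: the only move is to 1(W), a W ⇒ L
n=3: can move to 2, which is L ⇒ W
n=4: the only move is to 3(W), a W ⇒ L
n=5: can move to 4, which is L ⇒ W
n=6: can move to 0, which is L ⇒ W
n=7: can move to 0, which is L ⇒ W
n=8: can move to 2, which is L ⇒ W
n=9: can move to 2, which is L ⇒ W
n=10: can move to 4, which is L ⇒ W
From 10, the L positions reachable in one move are: 4.

Remove 6, leaving 4.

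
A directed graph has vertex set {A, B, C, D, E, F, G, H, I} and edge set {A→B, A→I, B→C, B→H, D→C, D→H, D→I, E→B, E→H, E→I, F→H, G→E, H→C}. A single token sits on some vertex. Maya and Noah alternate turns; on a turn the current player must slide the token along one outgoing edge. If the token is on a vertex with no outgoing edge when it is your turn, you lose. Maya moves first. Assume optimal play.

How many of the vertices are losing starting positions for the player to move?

4

Use the standard recursion: the mover loses at a terminal position; elsewhere, the mover wins exactly when some move hands the opponent an L position.
Every edge goes from a vertex to one that appears earlier in the order I, C, H, D, B, E, A, F, G, so processing vertices in that order labels each vertex after all of its successors.
I: no outgoing edge → L
C: no outgoing edge → L
H: →C(L), so W
D: →C(L), so W
B: →C(L), so W
E: →I(L), so W
A: →I(L), so W
F: →H(W) only, which is W, so L
G: →E(W) only, which is W, so L
The L vertices are C, F, G, I; that is 4 in all.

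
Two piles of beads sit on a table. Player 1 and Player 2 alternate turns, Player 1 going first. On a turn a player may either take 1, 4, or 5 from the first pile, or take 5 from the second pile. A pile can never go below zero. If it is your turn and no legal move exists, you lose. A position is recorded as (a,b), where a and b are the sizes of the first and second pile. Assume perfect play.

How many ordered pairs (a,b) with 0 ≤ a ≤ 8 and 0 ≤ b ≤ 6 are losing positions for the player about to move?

Build the W/L table. Terminal = L. A non-terminal position is W if it has a move to some L; otherwise it is L.
Every move lowers a or b (never raises either), so fill the grid row by row in increasing a, and left to right within a row: each cell's successors are then already labelled.
      b=0  b=1  b=2  b=3  b=4  b=5  b=6
a=0:    L    L    L    L    L    W    W
a=1:    W    W    W    W    W    L    L
a=2:    L    L    L    L    L    W    W
a=3:    W    W    W    W    W    L    L
a=4:    W    W    W    W    W    W    W
a=5:    W    W    W    W    W    W    W
a=6:    W    W    W    W    W    W    W
a=7:    W    W    W    W    W    W    W
a=8:    L    L    L    L    L    W    W
Cells with no legal move (terminal, hence L): (0,0), (0,1), (0,2), (0,3), (0,4).
The remaining L cells, each justified by listing all of its moves:
(1,5): →(0,5)(W), (1,0)(W) — all W, so L
(1,6): →(0,6)(W), (1,1)(W) — all W, so L
(2,0): →(1,0)(W) only, which is W, so L
(2,1): →(1,1)(W) only, which is W, so L
(2,2): →(1,2)(W) only, which is W, so L
(2,3): →(1,3)(W) only, which is W, so L
(2,4): →(1,4)(W) only, which is W, so L
(3,5): →(2,5)(W), (3,0)(W) — all W, so L
(3,6): →(2,6)(W), (3,1)(W) — all W, so L
(8,0): →(7,0)(W), (4,0)(W), (3,0)(W) — all W, so L
(8,1): →(7,1)(W), (4,1)(W), (3,1)(W) — all W, so L
(8,2): →(7,2)(W), (4,2)(W), (3,2)(W) — all W, so L
(8,3): →(7,3)(W), (4,3)(W), (3,3)(W) — all W, so L
(8,4): →(7,4)(W), (4,4)(W), (3,4)(W) — all W, so L
Every other cell has at least one move into one of the L cells above, so it is W.
L cells per row: a=0: 5, a=1: 2, a=2: 5, a=3: 2, a=4: 0, a=5: 0, a=6: 0, a=7: 0, a=8: 5; total 19.

19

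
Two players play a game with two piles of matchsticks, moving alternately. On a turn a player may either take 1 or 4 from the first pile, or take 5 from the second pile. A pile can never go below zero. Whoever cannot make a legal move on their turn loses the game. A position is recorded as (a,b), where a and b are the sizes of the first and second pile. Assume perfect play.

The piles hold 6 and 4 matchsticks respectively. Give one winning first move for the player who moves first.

Compute win/loss labels from the base case upward. A position with no move is L. Any other position is W if it can reach an L in one move, else L.
No move ever increases a pile, so every position that can arise here has a ≤ 6 and b ≤ 4; it is enough to label the cells with 0 ≤ a ≤ 6 and 0 ≤ b ≤ 4.
Every move lowers a or b (never raises either), so fill the grid row by row in increasing a, and left to right within a row: each cell's successors are then already labelled.
      b=0  b=1  b=2  b=3  b=4
a=0:    L    L    L    L    L
a=1:    W    W    W    W    W
a=2:    L    L    L    L    L
a=3:    W    W    W    W    W
a=4:    W    W    W    W    W
a=5:    L    L    L    L    L
a=6:    W    W    W    W    W
Cells with no legal move (terminal, hence L): (0,0), (0,1), (0,2), (0,3), (0,4).
The remaining L cells, each justified by listing all of its moves:
(2,0): L (sole option (1,0)(W) is W)
(2,1): L (sole option (1,1)(W) is W)
(2,2): L (sole option (1,2)(W) is W)
(2,3): L (sole option (1,3)(W) is W)
(2,4): L (sole option (1,4)(W) is W)
(5,0): L (options (4,0)(W), (1,0)(W) are all W)
(5,1): L (options (4,1)(W), (1,1)(W) are all W)
(5,2): L (options (4,2)(W), (1,2)(W) are all W)
(5,3): L (options (4,3)(W), (1,3)(W) are all W)
(5,4): L (options (4,4)(W), (1,4)(W) are all W)
Every other cell has at least one move into one of the L cells above, so it is W.
From (6,4), the L positions reachable in one move are: (5,4), (2,4). Any move reaching one of these is winning.

Move to (5,4).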